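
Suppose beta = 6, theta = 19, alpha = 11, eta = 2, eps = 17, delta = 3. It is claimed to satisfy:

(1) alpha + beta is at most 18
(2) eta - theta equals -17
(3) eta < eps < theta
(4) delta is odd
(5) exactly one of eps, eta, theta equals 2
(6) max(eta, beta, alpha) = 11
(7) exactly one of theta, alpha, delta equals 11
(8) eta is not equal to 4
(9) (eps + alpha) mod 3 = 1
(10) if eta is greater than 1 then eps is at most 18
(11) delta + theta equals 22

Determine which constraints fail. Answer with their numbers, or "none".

The assignment satisfies every constraint.

(1) alpha + beta = 11 + 6 = 17; 17 ≤ 18  yes
(2) eta - theta = 2 - 19 = -17  yes
(3) values 2 < 17 < 19  yes
(4) delta = 3 is odd  yes
(5) eps=17, eta=2, theta=19; 1 of them equals 2  yes
(6) max(2, 6, 11) = 11  yes
(7) theta=19, alpha=11, delta=3; 1 of them equals 11  yes
(8) eta = 2, and 2 ≠ 4  yes
(9) eps + alpha = 28; 28 mod 3 = 1  yes
(10) eta = 2 > 1, so we need eps ≤ 18; eps = 17 ≤ 18  yes
(11) delta + theta = 3 + 19 = 22  yes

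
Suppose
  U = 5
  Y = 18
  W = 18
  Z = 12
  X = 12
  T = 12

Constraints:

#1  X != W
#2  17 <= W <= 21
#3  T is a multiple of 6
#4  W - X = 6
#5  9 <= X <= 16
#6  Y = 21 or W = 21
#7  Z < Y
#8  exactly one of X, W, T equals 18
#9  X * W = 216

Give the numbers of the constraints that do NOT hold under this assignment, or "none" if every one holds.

#1 X = 12, W = 18; distinct  ✓
#2 W = 18 lies in [17, 21]  ✓
#3 12 / 6 = 2, so 6 divides 12  ✓
#4 W - X = 18 - 12 = 6  ✓
#5 X = 12 lies in [9, 16]  ✓
#6 Y = 18 ≠ 21 and W = 18 ≠ 21; both disjuncts false  ✗
#7 Z = 12, Y = 18; 12 < 18  ✓
#8 X=12, W=18, T=12; 1 of them equals 18  ✓
#9 X * W = 12 * 18 = 216  ✓

Constraint 6 is violated.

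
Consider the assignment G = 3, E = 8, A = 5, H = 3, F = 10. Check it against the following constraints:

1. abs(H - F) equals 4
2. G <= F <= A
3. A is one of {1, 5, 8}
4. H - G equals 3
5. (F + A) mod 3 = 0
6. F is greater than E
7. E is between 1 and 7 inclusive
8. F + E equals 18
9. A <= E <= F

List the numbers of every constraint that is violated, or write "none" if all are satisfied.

1. abs(3 - 10) = 7, not 4 — does not hold.
2. values 3, 10, 5; F = 10 is not <= A = 5 — does not hold.
3. A = 5 is in {1, 5, 8} — holds.
4. H - G = 3 - 3 = 0, not 3 — does not hold.
5. F + A = 15; 15 mod 3 = 0 — holds.
6. F = 10, E = 8; 10 > 8 — holds.
7. E = 8 is outside [1, 7] — does not hold.
8. F + E = 10 + 8 = 18 — holds.
9. values 5 <= 8 <= 10 — holds.

Constraints 1, 2, 4, 7 do not hold.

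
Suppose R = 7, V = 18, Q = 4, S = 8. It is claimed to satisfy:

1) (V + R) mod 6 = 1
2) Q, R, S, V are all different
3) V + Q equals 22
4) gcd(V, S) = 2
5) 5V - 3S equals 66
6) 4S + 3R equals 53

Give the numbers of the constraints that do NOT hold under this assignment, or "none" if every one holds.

1) V + R = 25; 25 mod 6 = 1 — satisfied.
2) values 4, 7, 8, 18 are pairwise distinct — satisfied.
3) V + Q = 18 + 4 = 22 — satisfied.
4) gcd(18, 8) = 2 — satisfied.
5) 5V - 3S = 5(18) - 3(8) = 66 — satisfied.
6) 4S + 3R = 4(8) + 3(7) = 53 — satisfied.

The assignment satisfies every constraint.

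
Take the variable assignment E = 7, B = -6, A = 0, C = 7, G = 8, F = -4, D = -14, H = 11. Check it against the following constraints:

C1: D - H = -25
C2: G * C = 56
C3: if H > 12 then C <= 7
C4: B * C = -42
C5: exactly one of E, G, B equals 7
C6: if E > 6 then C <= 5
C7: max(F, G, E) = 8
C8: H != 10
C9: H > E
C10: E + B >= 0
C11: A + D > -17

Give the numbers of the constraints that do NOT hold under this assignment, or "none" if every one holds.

C1: D - H = -14 - 11 = -25  ✓
C2: G * C = 8 * 7 = 56  ✓
C3: H = 11, not > 12; antecedent false, conditional vacuously true  ✓
C4: B * C = -6 * 7 = -42  ✓
C5: E=7, G=8, B=-6; 1 of them equals 7  ✓
C6: E = 7 > 6, so we need C ≤ 5; but C = 7 > 5  ✗
C7: max(-4, 8, 7) = 8  ✓
C8: H = 11, and 11 ≠ 10  ✓
C9: H = 11, E = 7; 11 > 7  ✓
C10: E + B = 7 + (-6) = 1; 1 ≥ 0  ✓
C11: A + D = 0 + (-14) = -14; -14 > -17  ✓

Constraint 6 does not hold.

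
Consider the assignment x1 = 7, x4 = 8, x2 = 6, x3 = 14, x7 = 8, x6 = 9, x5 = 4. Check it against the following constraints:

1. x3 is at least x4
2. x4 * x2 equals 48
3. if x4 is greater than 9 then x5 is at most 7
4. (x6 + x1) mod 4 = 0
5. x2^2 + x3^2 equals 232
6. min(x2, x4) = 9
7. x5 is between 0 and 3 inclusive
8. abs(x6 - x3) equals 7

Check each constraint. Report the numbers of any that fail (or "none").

Constraints 6, 7, and 8 are violated.

1. x3 = 14, x4 = 8; 14 ≥ 8  ✔
2. x4 * x2 = 8 * 6 = 48  ✔
3. x4 = 8, not > 9; antecedent false, conditional vacuously true  ✔
4. x6 + x1 = 16; 16 mod 4 = 0  ✔
5. x2^2 + x3^2 = 6^2 + 14^2 = 36 + 196 = 232  ✔
6. min(6, 8) = 6, not 9  ✘
7. x5 = 4 is outside [0, 3]  ✘
8. abs(9 - 14) = 5, not 7  ✘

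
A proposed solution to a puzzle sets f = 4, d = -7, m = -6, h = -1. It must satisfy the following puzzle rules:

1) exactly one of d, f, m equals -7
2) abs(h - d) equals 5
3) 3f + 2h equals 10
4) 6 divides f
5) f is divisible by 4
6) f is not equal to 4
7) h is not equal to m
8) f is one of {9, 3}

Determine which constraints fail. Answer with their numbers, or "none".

Constraints 2, 4, 6, and 8 do not hold.

1) d=-7, f=4, m=-6; 1 of them equals -7  ✓
2) abs(-1 - (-7)) = 6, not 5  ✗
3) 3f + 2h = 3(4) + 2(-1) = 10  ✓
4) 4 = 6*0 + 4, so 6 does not divide 4  ✗
5) 4 / 4 = 1, so 4 divides 4  ✓
6) f = 4, but 4 is required to differ  ✗
7) h = -1, m = -6; distinct  ✓
8) f = 4 is not in {9, 3}  ✗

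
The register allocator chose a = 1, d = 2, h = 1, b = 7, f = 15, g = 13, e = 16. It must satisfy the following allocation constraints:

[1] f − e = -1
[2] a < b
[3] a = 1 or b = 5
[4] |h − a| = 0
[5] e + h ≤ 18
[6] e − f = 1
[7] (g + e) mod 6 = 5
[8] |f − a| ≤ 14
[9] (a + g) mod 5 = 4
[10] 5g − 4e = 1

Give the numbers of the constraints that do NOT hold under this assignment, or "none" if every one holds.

The assignment satisfies every constraint.

[1] f − e = 15 − 16 = -1 — OK.
[2] a = 1, b = 7; 1 < 7 — OK.
[3] a = 1 = 1 (first disjunct) — OK.
[4] |1 − 1| = 0 — OK.
[5] e + h = 16 + 1 = 17; 17 ≤ 18 — OK.
[6] e − f = 16 − 15 = 1 — OK.
[7] g + e = 29; 29 mod 6 = 5 — OK.
[8] |15 − 1| = 14; 14 ≤ 14 — OK.
[9] a + g = 14; 14 mod 5 = 4 — OK.
[10] 5g − 4e = 5(13) − 4(16) = 1 — OK.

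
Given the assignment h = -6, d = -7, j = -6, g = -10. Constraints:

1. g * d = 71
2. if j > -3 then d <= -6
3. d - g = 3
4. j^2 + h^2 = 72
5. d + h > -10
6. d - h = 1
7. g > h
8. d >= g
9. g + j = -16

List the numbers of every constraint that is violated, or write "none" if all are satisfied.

Constraints 1, 5, 6, and 7 are violated.

1. g * d = -10 * (-7) = 70, not 71  FAIL
2. j = -6, not > -3; antecedent false, conditional vacuously true  OK
3. d - g = -7 - (-10) = 3  OK
4. j^2 + h^2 = (-6)^2 + (-6)^2 = 36 + 36 = 72  OK
5. d + h = -7 + (-6) = -13; -13 ≤ -10, bound -10 not met  FAIL
6. d - h = -7 - (-6) = -1, not 1  FAIL
7. g = -10, h = -6; -10 ≤ -6 (want >)  FAIL
8. d = -7, g = -10; -7 ≥ -10  OK
9. g + j = -10 + (-6) = -16  OK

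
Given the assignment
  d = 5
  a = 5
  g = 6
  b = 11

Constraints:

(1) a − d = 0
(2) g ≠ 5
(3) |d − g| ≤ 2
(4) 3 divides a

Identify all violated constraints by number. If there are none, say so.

(1) a − d = 5 − 5 = 0 — OK.
(2) g = 6, and 6 ≠ 5 — OK.
(3) |5 − 6| = 1; 1 ≤ 2 — OK.
(4) 5 = 3×1 + 2, so 3 does not divide 5 — violated.

The assignment fails constraint 4.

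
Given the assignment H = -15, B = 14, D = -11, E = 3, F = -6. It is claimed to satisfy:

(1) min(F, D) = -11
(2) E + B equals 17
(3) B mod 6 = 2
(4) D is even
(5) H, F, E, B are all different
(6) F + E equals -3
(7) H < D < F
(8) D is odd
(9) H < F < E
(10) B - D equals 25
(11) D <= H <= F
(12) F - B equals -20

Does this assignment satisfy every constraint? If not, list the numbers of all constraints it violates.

The assignment fails constraints 4, 11.

(1) min(-6, -11) = -11  ✔
(2) E + B = 3 + 14 = 17  ✔
(3) 14 mod 6 = 2  ✔
(4) D = -11 is odd  ✘
(5) values -15, -6, 3, 14 are pairwise distinct  ✔
(6) F + E = -6 + 3 = -3  ✔
(7) values -15 < -11 < -6  ✔
(8) D = -11 is odd  ✔
(9) values -15 < -6 < 3  ✔
(10) B - D = 14 - (-11) = 25  ✔
(11) values -11, -15, -6; D = -11 is not <= H = -15  ✘
(12) F - B = -6 - 14 = -20  ✔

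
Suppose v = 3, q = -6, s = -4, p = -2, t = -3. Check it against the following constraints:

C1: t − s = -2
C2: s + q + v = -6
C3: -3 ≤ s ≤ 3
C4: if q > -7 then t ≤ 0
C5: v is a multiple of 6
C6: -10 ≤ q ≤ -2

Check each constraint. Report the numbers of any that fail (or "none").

C1: t − s = -3 − (-4) = 1, not -2  ✘
C2: s + q + v = -4 + (-6) + 3 = -7, not -6  ✘
C3: s = -4 is outside [-3, 3]  ✘
C4: q = -6 > -7, so we need t ≤ 0; t = -3 ≤ 0  ✔
C5: 3 = 6×0 + 3, so 6 does not divide 3  ✘
C6: q = -6 lies in [-10, -2]  ✔

Constraints 1, 2, 3, and 5 are violated.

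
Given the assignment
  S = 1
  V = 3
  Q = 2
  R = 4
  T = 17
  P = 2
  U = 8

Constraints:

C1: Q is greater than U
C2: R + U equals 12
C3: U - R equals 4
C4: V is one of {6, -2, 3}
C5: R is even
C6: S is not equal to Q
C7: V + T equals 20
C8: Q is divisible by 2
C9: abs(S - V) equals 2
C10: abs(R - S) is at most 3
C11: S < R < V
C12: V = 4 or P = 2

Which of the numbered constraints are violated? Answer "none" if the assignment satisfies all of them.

C1: Q = 2, U = 8; 2 ≤ 8 (want >) — does not hold.
C2: R + U = 4 + 8 = 12 — holds.
C3: U - R = 8 - 4 = 4 — holds.
C4: V = 3 is in {6, -2, 3} — holds.
C5: R = 4 is even — holds.
C6: S = 1, Q = 2; distinct — holds.
C7: V + T = 3 + 17 = 20 — holds.
C8: 2 / 2 = 1, so 2 divides 2 — holds.
C9: abs(1 - 3) = 2 — holds.
C10: abs(4 - 1) = 3; 3 ≤ 3 — holds.
C11: values 1, 4, 3; R = 4 is not < V = 3 — does not hold.
C12: V = 3 ≠ 4, but P = 2 = 2 (second disjunct) — holds.

No — constraints 1 and 11 are not satisfied.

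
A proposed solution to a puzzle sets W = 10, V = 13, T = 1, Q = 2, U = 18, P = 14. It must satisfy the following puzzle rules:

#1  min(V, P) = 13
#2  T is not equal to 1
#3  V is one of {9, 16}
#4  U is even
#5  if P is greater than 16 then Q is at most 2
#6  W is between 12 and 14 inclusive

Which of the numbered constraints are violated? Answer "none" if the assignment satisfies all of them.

No — constraints 2, 3, 6 are not satisfied.

#1 min(13, 14) = 13 — holds.
#2 T = 1, but 1 is required to differ — fails.
#3 V = 13 is not in {9, 16} — fails.
#4 U = 18 is even — holds.
#5 P = 14, not > 16; antecedent false, conditional vacuously true — holds.
#6 W = 10 is outside [12, 14] — fails.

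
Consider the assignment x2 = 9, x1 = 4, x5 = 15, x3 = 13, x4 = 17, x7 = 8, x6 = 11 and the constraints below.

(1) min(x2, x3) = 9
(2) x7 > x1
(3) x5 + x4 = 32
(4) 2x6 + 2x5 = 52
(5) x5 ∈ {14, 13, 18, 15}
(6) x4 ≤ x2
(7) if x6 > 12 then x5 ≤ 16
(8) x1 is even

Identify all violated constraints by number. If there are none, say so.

Violated: 6.

(1) min(9, 13) = 9 — satisfied.
(2) x7 = 8, x1 = 4; 8 > 4 — satisfied.
(3) x5 + x4 = 15 + 17 = 32 — satisfied.
(4) 2x6 + 2x5 = 2(11) + 2(15) = 52 — satisfied.
(5) x5 = 15 is in {14, 13, 18, 15} — satisfied.
(6) x4 = 17, x2 = 9; 17 > 9 (want ≤) — violated.
(7) x6 = 11, not > 12; antecedent false, conditional vacuously true — satisfied.
(8) x1 = 4 is even — satisfied.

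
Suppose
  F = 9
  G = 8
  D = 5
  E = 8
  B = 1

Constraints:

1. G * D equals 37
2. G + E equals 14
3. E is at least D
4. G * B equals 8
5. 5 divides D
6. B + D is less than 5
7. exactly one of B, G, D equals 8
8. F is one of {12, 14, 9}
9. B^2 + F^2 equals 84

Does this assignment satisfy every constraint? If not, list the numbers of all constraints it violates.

1. G * D = 8 * 5 = 40, not 37  ✗
2. G + E = 8 + 8 = 16, not 14  ✗
3. E = 8, D = 5; 8 ≥ 5  ✓
4. G * B = 8 * 1 = 8  ✓
5. 5 / 5 = 1, so 5 divides 5  ✓
6. B + D = 1 + 5 = 6; 6 ≥ 5, bound 5 not met  ✗
7. B=1, G=8, D=5; 1 of them equals 8  ✓
8. F = 9 is in {12, 14, 9}  ✓
9. B^2 + F^2 = 1^2 + 9^2 = 1 + 81 = 82, not 84  ✗

The assignment fails constraints 1, 2, 6, 9.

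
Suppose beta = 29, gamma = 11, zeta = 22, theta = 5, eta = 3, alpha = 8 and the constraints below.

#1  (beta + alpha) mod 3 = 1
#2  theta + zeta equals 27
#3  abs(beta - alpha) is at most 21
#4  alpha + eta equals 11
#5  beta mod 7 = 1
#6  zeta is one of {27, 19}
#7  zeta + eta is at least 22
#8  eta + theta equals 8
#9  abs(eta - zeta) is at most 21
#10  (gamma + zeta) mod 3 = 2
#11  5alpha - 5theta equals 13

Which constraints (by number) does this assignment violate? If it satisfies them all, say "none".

#1 beta + alpha = 37; 37 mod 3 = 1 — holds.
#2 theta + zeta = 5 + 22 = 27 — holds.
#3 abs(29 - 8) = 21; 21 ≤ 21 — holds.
#4 alpha + eta = 8 + 3 = 11 — holds.
#5 29 mod 7 = 1 — holds.
#6 zeta = 22 is not in {27, 19} — fails.
#7 zeta + eta = 22 + 3 = 25; 25 ≥ 22 — holds.
#8 eta + theta = 3 + 5 = 8 — holds.
#9 abs(3 - 22) = 19; 19 ≤ 21 — holds.
#10 gamma + zeta = 33; 33 mod 3 = 0, not 2 — fails.
#11 5alpha - 5theta = 5(8) - 5(5) = 15, not 13 — fails.

No — constraints 6, 10, and 11 are not satisfied.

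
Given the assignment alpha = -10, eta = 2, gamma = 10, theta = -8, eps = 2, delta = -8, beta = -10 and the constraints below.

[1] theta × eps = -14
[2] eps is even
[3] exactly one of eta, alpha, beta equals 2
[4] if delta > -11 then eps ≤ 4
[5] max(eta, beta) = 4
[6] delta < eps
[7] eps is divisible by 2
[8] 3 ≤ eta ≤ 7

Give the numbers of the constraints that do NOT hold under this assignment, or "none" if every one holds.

Violated: 1, 5, 8.

[1] theta × eps = -8 × 2 = -16, not -14 — does not hold.
[2] eps = 2 is even — holds.
[3] eta=2, alpha=-10, beta=-10; 1 of them equals 2 — holds.
[4] delta = -8 > -11, so we need eps ≤ 4; eps = 2 ≤ 4 — holds.
[5] max(2, -10) = 2, not 4 — does not hold.
[6] delta = -8, eps = 2; -8 < 2 — holds.
[7] 2 / 2 = 1, so 2 divides 2 — holds.
[8] eta = 2 is outside [3, 7] — does not hold.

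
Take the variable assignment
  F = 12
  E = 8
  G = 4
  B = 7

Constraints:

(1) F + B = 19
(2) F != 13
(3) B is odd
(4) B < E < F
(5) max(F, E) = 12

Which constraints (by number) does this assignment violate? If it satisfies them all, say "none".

No violations.

(1) F + B = 12 + 7 = 19 — holds.
(2) F = 12, and 12 ≠ 13 — holds.
(3) B = 7 is odd — holds.
(4) values 7 < 8 < 12 — holds.
(5) max(12, 8) = 12 — holds.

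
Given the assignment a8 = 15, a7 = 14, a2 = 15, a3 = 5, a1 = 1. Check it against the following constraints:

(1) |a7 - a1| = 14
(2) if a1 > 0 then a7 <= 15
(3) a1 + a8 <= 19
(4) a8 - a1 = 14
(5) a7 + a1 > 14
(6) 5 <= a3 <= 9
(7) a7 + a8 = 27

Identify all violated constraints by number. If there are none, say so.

(1) |14 - 1| = 13, not 14 — violated.
(2) a1 = 1 > 0, so we need a7 ≤ 15; a7 = 14 ≤ 15 — OK.
(3) a1 + a8 = 1 + 15 = 16; 16 ≤ 19 — OK.
(4) a8 - a1 = 15 - 1 = 14 — OK.
(5) a7 + a1 = 14 + 1 = 15; 15 > 14 — OK.
(6) a3 = 5 lies in [5, 9] — OK.
(7) a7 + a8 = 14 + 15 = 29, not 27 — violated.

No — constraints 1 and 7 are not satisfied.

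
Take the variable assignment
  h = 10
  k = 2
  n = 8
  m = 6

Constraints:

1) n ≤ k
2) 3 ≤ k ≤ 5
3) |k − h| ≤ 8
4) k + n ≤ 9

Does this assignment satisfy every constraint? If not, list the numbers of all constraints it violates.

1) n = 8, k = 2; 8 > 2 (want ≤) — violated.
2) k = 2 is outside [3, 5] — violated.
3) |2 − 10| = 8; 8 ≤ 8 — satisfied.
4) k + n = 2 + 8 = 10; 10 > 9, bound 9 not met — violated.

Constraints 1, 2, and 4 do not hold.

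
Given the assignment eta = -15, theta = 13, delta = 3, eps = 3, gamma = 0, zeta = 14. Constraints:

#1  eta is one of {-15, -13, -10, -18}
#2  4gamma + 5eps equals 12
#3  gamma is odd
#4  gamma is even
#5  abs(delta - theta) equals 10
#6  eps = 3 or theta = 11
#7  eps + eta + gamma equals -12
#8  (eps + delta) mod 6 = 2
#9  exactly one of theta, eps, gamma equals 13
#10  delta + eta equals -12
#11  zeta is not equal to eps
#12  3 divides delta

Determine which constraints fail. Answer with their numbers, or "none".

#1 eta = -15 is in {-15, -13, -10, -18} — satisfied.
#2 4gamma + 5eps = 4(0) + 5(3) = 15, not 12 — violated.
#3 gamma = 0 is even — violated.
#4 gamma = 0 is even — satisfied.
#5 abs(3 - 13) = 10 — satisfied.
#6 eps = 3 = 3 (first disjunct) — satisfied.
#7 eps + eta + gamma = 3 + (-15) + 0 = -12 — satisfied.
#8 eps + delta = 6; 6 mod 6 = 0, not 2 — violated.
#9 theta=13, eps=3, gamma=0; 1 of them equals 13 — satisfied.
#10 delta + eta = 3 + (-15) = -12 — satisfied.
#11 zeta = 14, eps = 3; distinct — satisfied.
#12 3 / 3 = 1, so 3 divides 3 — satisfied.

Constraints 2, 3, and 8 do not hold.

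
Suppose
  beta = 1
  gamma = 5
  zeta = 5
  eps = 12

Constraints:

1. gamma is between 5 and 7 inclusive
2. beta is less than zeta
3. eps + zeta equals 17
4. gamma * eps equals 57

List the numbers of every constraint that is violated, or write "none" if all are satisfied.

1. gamma = 5 lies in [5, 7] — OK.
2. beta = 1, zeta = 5; 1 < 5 — OK.
3. eps + zeta = 12 + 5 = 17 — OK.
4. gamma * eps = 5 * 12 = 60, not 57 — violated.

Constraint 4 does not hold.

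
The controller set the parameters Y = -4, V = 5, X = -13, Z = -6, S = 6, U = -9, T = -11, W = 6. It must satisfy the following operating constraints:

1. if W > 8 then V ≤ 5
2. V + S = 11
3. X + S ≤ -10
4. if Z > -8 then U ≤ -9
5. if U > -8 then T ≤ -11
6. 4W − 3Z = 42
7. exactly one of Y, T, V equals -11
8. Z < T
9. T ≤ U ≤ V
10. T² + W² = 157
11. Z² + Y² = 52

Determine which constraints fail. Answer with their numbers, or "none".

Violated: 3 and 8.

1. W = 6, not > 8; antecedent false, conditional vacuously true  OK
2. V + S = 5 + 6 = 11  OK
3. X + S = -13 + 6 = -7; -7 > -10, bound -10 not met  FAIL
4. Z = -6 > -8, so we need U ≤ -9; U = -9 ≤ -9  OK
5. U = -9, not > -8; antecedent false, conditional vacuously true  OK
6. 4W − 3Z = 4(6) − 3(-6) = 42  OK
7. Y=-4, T=-11, V=5; 1 of them equals -11  OK
8. Z = -6, T = -11; -6 ≥ -11 (want <)  FAIL
9. values -11 ≤ -9 ≤ 5  OK
10. T² + W² = (-11)² + 6² = 121 + 36 = 157  OK
11. Z² + Y² = (-6)² + (-4)² = 36 + 16 = 52  OK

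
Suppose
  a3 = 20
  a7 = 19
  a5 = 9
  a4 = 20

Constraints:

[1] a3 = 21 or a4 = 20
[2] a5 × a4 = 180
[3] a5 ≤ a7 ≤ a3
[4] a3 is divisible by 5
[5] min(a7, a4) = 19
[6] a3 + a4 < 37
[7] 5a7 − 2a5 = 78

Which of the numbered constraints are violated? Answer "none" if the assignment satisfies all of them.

[1] a3 = 20 ≠ 21, but a4 = 20 = 20 (second disjunct)  yes
[2] a5 × a4 = 9 × 20 = 180  yes
[3] values 9 ≤ 19 ≤ 20  yes
[4] 20 / 5 = 4, so 5 divides 20  yes
[5] min(19, 20) = 19  yes
[6] a3 + a4 = 20 + 20 = 40; 40 ≥ 37, bound 37 not met  no
[7] 5a7 − 2a5 = 5(19) − 2(9) = 77, not 78  no

Violated: 6 and 7.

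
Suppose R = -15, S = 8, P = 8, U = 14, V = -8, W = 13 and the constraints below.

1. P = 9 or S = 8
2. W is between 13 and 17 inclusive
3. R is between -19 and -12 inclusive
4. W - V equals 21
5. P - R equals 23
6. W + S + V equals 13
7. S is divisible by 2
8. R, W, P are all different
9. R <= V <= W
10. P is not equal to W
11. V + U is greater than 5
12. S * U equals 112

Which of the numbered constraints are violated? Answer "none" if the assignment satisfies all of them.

1. P = 8 ≠ 9, but S = 8 = 8 (second disjunct) — OK.
2. W = 13 lies in [13, 17] — OK.
3. R = -15 lies in [-19, -12] — OK.
4. W - V = 13 - (-8) = 21 — OK.
5. P - R = 8 - (-15) = 23 — OK.
6. W + S + V = 13 + 8 + (-8) = 13 — OK.
7. 8 / 2 = 4, so 2 divides 8 — OK.
8. values -15, 13, 8 are pairwise distinct — OK.
9. values -15 <= -8 <= 13 — OK.
10. P = 8, W = 13; distinct — OK.
11. V + U = -8 + 14 = 6; 6 > 5 — OK.
12. S * U = 8 * 14 = 112 — OK.

No violations.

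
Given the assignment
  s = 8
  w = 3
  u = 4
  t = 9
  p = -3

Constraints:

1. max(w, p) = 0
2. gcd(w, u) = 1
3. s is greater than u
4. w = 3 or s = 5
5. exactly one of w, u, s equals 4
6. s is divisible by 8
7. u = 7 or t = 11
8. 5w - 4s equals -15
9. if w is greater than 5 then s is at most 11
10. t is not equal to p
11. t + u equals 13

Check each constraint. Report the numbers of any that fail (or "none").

No — constraints 1, 7, and 8 are not satisfied.

1. max(3, -3) = 3, not 0  ✘
2. gcd(3, 4) = 1  ✔
3. s = 8, u = 4; 8 > 4  ✔
4. w = 3 = 3 (first disjunct)  ✔
5. w=3, u=4, s=8; 1 of them equals 4  ✔
6. 8 / 8 = 1, so 8 divides 8  ✔
7. u = 4 ≠ 7 and t = 9 ≠ 11; both disjuncts false  ✘
8. 5w - 4s = 5(3) - 4(8) = -17, not -15  ✘
9. w = 3, not > 5; antecedent false, conditional vacuously true  ✔
10. t = 9, p = -3; distinct  ✔
11. t + u = 9 + 4 = 13  ✔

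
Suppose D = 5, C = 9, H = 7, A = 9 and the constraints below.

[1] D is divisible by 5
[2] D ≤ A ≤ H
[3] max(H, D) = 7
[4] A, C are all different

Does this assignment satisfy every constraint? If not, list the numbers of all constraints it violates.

Constraints 2, 4 are violated.

[1] 5 / 5 = 1, so 5 divides 5 — holds.
[2] values 5, 9, 7; A = 9 is not ≤ H = 7 — fails.
[3] max(7, 5) = 7 — holds.
[4] A = C = 9, not all different — fails.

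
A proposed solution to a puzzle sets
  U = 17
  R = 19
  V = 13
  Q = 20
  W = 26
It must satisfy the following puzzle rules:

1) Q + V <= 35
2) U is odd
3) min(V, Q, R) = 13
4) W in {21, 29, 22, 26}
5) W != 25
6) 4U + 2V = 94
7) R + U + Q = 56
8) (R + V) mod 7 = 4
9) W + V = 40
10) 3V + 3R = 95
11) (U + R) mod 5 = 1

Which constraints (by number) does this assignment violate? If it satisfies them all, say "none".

Constraints 9 and 10 do not hold.

1) Q + V = 20 + 13 = 33; 33 ≤ 35  ✔
2) U = 17 is odd  ✔
3) min(13, 20, 19) = 13  ✔
4) W = 26 is in {21, 29, 22, 26}  ✔
5) W = 26, and 26 ≠ 25  ✔
6) 4U + 2V = 4(17) + 2(13) = 94  ✔
7) R + U + Q = 19 + 17 + 20 = 56  ✔
8) R + V = 32; 32 mod 7 = 4  ✔
9) W + V = 26 + 13 = 39, not 40  ✘
10) 3V + 3R = 3(13) + 3(19) = 96, not 95  ✘
11) U + R = 36; 36 mod 5 = 1  ✔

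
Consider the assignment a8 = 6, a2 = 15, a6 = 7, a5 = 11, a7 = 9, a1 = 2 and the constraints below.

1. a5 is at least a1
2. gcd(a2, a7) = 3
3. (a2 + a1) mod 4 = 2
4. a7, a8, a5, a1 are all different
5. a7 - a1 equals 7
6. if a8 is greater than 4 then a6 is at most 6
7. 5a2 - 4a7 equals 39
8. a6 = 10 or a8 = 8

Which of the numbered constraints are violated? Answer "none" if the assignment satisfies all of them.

Violated: 3, 6, and 8.

1. a5 = 11, a1 = 2; 11 ≥ 2 — holds.
2. gcd(15, 9) = 3 — holds.
3. a2 + a1 = 17; 17 mod 4 = 1, not 2 — does not hold.
4. values 9, 6, 11, 2 are pairwise distinct — holds.
5. a7 - a1 = 9 - 2 = 7 — holds.
6. a8 = 6 > 4, so we need a6 ≤ 6; but a6 = 7 > 6 — does not hold.
7. 5a2 - 4a7 = 5(15) - 4(9) = 39 — holds.
8. a6 = 7 ≠ 10 and a8 = 6 ≠ 8; both disjuncts false — does not hold.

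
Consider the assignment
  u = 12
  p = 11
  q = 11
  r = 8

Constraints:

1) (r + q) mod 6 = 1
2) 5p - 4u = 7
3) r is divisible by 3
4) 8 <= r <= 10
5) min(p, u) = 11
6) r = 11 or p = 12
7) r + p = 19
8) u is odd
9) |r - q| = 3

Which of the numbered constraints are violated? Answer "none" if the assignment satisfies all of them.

Constraints 3, 6, 8 do not hold.

1) r + q = 19; 19 mod 6 = 1 — satisfied.
2) 5p - 4u = 5(11) - 4(12) = 7 — satisfied.
3) 8 = 3*2 + 2, so 3 does not divide 8 — violated.
4) r = 8 lies in [8, 10] — satisfied.
5) min(11, 12) = 11 — satisfied.
6) r = 8 ≠ 11 and p = 11 ≠ 12; both disjuncts false — violated.
7) r + p = 8 + 11 = 19 — satisfied.
8) u = 12 is even — violated.
9) |8 - 11| = 3 — satisfied.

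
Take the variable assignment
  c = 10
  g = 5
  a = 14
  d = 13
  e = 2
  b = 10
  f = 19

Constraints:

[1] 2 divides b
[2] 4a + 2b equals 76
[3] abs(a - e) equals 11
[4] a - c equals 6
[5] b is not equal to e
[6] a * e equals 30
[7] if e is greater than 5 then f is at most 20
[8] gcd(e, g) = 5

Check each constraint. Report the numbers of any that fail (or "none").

[1] 10 / 2 = 5, so 2 divides 10 — holds.
[2] 4a + 2b = 4(14) + 2(10) = 76 — holds.
[3] abs(14 - 2) = 12, not 11 — fails.
[4] a - c = 14 - 10 = 4, not 6 — fails.
[5] b = 10, e = 2; distinct — holds.
[6] a * e = 14 * 2 = 28, not 30 — fails.
[7] e = 2, not > 5; antecedent false, conditional vacuously true — holds.
[8] gcd(2, 5) = 1, not 5 — fails.

Constraints 3, 4, 6, 8 are violated.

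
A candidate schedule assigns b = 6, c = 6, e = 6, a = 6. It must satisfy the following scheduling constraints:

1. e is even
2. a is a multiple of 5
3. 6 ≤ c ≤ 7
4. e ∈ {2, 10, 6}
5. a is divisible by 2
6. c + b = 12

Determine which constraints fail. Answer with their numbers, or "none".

No — constraint 2 is not satisfied.

1. e = 6 is even  true
2. 6 = 5×1 + 1, so 5 does not divide 6  false
3. c = 6 lies in [6, 7]  true
4. e = 6 is in {2, 10, 6}  true
5. 6 / 2 = 3, so 2 divides 6  true
6. c + b = 6 + 6 = 12  true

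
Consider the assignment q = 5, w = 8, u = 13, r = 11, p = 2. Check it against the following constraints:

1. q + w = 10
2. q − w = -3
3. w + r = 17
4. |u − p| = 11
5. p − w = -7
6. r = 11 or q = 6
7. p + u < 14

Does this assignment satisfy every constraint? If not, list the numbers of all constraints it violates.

1. q + w = 5 + 8 = 13, not 10 — violated.
2. q − w = 5 − 8 = -3 — satisfied.
3. w + r = 8 + 11 = 19, not 17 — violated.
4. |13 − 2| = 11 — satisfied.
5. p − w = 2 − 8 = -6, not -7 — violated.
6. r = 11 = 11 (first disjunct) — satisfied.
7. p + u = 2 + 13 = 15; 15 ≥ 14, bound 14 not met — violated.

The assignment fails constraints 1, 3, 5, 7.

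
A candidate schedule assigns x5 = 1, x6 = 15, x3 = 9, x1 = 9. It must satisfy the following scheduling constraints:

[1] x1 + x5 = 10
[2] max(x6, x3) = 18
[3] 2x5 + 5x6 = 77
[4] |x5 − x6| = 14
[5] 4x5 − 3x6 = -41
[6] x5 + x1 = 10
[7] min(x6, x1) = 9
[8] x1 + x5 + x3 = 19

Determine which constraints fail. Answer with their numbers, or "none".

Violated: 2.

[1] x1 + x5 = 9 + 1 = 10 — satisfied.
[2] max(15, 9) = 15, not 18 — violated.
[3] 2x5 + 5x6 = 2(1) + 5(15) = 77 — satisfied.
[4] |1 − 15| = 14 — satisfied.
[5] 4x5 − 3x6 = 4(1) − 3(15) = -41 — satisfied.
[6] x5 + x1 = 1 + 9 = 10 — satisfied.
[7] min(15, 9) = 9 — satisfied.
[8] x1 + x5 + x3 = 9 + 1 + 9 = 19 — satisfied.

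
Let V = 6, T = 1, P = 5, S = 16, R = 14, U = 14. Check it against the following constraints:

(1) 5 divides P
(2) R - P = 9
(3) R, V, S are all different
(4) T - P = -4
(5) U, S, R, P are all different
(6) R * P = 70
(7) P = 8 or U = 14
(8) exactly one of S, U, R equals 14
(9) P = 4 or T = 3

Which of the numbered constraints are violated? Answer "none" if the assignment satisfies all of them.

Constraints 5, 8, and 9 do not hold.

(1) 5 / 5 = 1, so 5 divides 5 — satisfied.
(2) R - P = 14 - 5 = 9 — satisfied.
(3) values 14, 6, 16 are pairwise distinct — satisfied.
(4) T - P = 1 - 5 = -4 — satisfied.
(5) U = R = 14, not all different — violated.
(6) R * P = 14 * 5 = 70 — satisfied.
(7) P = 5 ≠ 8, but U = 14 = 14 (second disjunct) — satisfied.
(8) S=16, U=14, R=14; 2 of them equal 14, not exactly one — violated.
(9) P = 5 ≠ 4 and T = 1 ≠ 3; both disjuncts false — violated.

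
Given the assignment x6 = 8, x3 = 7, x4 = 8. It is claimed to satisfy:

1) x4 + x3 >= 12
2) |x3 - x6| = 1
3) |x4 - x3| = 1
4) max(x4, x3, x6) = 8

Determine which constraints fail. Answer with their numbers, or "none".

The assignment satisfies every constraint.

1) x4 + x3 = 8 + 7 = 15; 15 ≥ 12 — satisfied.
2) |7 - 8| = 1 — satisfied.
3) |8 - 7| = 1 — satisfied.
4) max(8, 7, 8) = 8 — satisfied.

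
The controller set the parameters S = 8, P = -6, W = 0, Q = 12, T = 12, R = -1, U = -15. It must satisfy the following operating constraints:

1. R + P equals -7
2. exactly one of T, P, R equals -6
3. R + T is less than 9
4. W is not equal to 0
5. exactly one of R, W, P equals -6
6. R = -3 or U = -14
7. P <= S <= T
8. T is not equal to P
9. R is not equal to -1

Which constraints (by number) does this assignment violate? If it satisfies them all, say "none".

Violated: 3, 4, 6, and 9.

1. R + P = -1 + (-6) = -7  yes
2. T=12, P=-6, R=-1; 1 of them equals -6  yes
3. R + T = -1 + 12 = 11; 11 ≥ 9, bound 9 not met  no
4. W = 0, but 0 is required to differ  no
5. R=-1, W=0, P=-6; 1 of them equals -6  yes
6. R = -1 ≠ -3 and U = -15 ≠ -14; both disjuncts false  no
7. values -6 <= 8 <= 12  yes
8. T = 12, P = -6; distinct  yes
9. R = -1, but -1 is required to differ  no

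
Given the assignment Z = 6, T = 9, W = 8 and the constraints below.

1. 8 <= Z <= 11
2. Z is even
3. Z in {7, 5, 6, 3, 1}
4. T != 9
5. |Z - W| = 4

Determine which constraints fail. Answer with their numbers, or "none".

Constraints 1, 4, 5 are violated.

1. Z = 6 is outside [8, 11]  no
2. Z = 6 is even  yes
3. Z = 6 is in {7, 5, 6, 3, 1}  yes
4. T = 9, but 9 is required to differ  no
5. |6 - 8| = 2, not 4  no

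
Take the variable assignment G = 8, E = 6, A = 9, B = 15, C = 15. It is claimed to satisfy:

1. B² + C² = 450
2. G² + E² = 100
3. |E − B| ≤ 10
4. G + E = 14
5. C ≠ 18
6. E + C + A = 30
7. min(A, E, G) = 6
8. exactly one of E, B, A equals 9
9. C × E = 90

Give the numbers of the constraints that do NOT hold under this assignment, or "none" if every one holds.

1. B² + C² = 15² + 15² = 225 + 225 = 450 — holds.
2. G² + E² = 8² + 6² = 64 + 36 = 100 — holds.
3. |6 − 15| = 9; 9 ≤ 10 — holds.
4. G + E = 8 + 6 = 14 — holds.
5. C = 15, and 15 ≠ 18 — holds.
6. E + C + A = 6 + 15 + 9 = 30 — holds.
7. min(9, 6, 8) = 6 — holds.
8. E=6, B=15, A=9; 1 of them equals 9 — holds.
9. C × E = 15 × 6 = 90 — holds.

None — every constraint holds.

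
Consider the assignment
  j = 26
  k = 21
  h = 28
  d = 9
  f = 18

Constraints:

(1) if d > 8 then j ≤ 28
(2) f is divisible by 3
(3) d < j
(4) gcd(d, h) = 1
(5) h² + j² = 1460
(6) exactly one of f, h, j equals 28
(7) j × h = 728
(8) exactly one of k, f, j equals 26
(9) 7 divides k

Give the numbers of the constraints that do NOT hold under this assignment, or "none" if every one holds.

(1) d = 9 > 8, so we need j ≤ 28; j = 26 ≤ 28 — OK.
(2) 18 / 3 = 6, so 3 divides 18 — OK.
(3) d = 9, j = 26; 9 < 26 — OK.
(4) gcd(9, 28) = 1 — OK.
(5) h² + j² = 28² + 26² = 784 + 676 = 1460 — OK.
(6) f=18, h=28, j=26; 1 of them equals 28 — OK.
(7) j × h = 26 × 28 = 728 — OK.
(8) k=21, f=18, j=26; 1 of them equals 26 — OK.
(9) 21 / 7 = 3, so 7 divides 21 — OK.

None — every constraint holds.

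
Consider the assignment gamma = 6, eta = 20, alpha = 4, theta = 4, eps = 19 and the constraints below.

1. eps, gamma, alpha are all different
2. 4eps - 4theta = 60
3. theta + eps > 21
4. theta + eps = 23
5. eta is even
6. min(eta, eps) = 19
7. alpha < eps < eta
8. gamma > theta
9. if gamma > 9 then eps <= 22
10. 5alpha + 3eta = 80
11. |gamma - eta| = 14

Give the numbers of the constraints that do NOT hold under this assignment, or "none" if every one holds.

The assignment satisfies every constraint.

1. values 19, 6, 4 are pairwise distinct — OK.
2. 4eps - 4theta = 4(19) - 4(4) = 60 — OK.
3. theta + eps = 4 + 19 = 23; 23 > 21 — OK.
4. theta + eps = 4 + 19 = 23 — OK.
5. eta = 20 is even — OK.
6. min(20, 19) = 19 — OK.
7. values 4 < 19 < 20 — OK.
8. gamma = 6, theta = 4; 6 > 4 — OK.
9. gamma = 6, not > 9; antecedent false, conditional vacuously true — OK.
10. 5alpha + 3eta = 5(4) + 3(20) = 80 — OK.
11. |6 - 20| = 14 — OK.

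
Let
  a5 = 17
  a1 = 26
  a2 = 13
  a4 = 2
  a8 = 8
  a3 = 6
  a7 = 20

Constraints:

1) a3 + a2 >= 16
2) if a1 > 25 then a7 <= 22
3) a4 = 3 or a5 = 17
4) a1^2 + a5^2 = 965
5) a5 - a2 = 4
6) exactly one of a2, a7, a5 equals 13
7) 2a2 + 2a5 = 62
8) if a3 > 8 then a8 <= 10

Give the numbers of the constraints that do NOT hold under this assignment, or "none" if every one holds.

Constraint 7 is violated.

1) a3 + a2 = 6 + 13 = 19; 19 ≥ 16 — satisfied.
2) a1 = 26 > 25, so we need a7 ≤ 22; a7 = 20 ≤ 22 — satisfied.
3) a4 = 2 ≠ 3, but a5 = 17 = 17 (second disjunct) — satisfied.
4) a1^2 + a5^2 = 26^2 + 17^2 = 676 + 289 = 965 — satisfied.
5) a5 - a2 = 17 - 13 = 4 — satisfied.
6) a2=13, a7=20, a5=17; 1 of them equals 13 — satisfied.
7) 2a2 + 2a5 = 2(13) + 2(17) = 60, not 62 — violated.
8) a3 = 6, not > 8; antecedent false, conditional vacuously true — satisfied.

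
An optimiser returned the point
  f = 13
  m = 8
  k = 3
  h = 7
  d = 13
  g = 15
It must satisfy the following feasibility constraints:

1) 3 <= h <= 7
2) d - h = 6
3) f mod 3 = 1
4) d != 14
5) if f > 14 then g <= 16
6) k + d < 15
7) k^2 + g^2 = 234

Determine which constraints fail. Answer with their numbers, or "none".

Constraint 6 does not hold.

1) h = 7 lies in [3, 7] — satisfied.
2) d - h = 13 - 7 = 6 — satisfied.
3) 13 mod 3 = 1 — satisfied.
4) d = 13, and 13 ≠ 14 — satisfied.
5) f = 13, not > 14; antecedent false, conditional vacuously true — satisfied.
6) k + d = 3 + 13 = 16; 16 ≥ 15, bound 15 not met — violated.
7) k^2 + g^2 = 3^2 + 15^2 = 9 + 225 = 234 — satisfied.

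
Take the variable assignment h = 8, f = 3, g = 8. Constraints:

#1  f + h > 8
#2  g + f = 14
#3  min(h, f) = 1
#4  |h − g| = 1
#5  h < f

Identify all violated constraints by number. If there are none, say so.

Violated: 2, 3, 4, 5.

#1 f + h = 3 + 8 = 11; 11 > 8 — satisfied.
#2 g + f = 8 + 3 = 11, not 14 — violated.
#3 min(8, 3) = 3, not 1 — violated.
#4 |8 − 8| = 0, not 1 — violated.
#5 h = 8, f = 3; 8 ≥ 3 (want <) — violated.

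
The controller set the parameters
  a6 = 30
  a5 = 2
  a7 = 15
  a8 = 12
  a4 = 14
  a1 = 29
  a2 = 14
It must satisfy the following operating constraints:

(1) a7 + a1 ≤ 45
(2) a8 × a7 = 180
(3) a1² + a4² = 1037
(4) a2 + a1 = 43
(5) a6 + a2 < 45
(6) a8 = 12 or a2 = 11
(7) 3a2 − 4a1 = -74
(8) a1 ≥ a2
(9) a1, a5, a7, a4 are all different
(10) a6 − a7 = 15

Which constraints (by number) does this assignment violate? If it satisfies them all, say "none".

(1) a7 + a1 = 15 + 29 = 44; 44 ≤ 45 — holds.
(2) a8 × a7 = 12 × 15 = 180 — holds.
(3) a1² + a4² = 29² + 14² = 841 + 196 = 1037 — holds.
(4) a2 + a1 = 14 + 29 = 43 — holds.
(5) a6 + a2 = 30 + 14 = 44; 44 < 45 — holds.
(6) a8 = 12 = 12 (first disjunct) — holds.
(7) 3a2 − 4a1 = 3(14) − 4(29) = -74 — holds.
(8) a1 = 29, a2 = 14; 29 ≥ 14 — holds.
(9) values 29, 2, 15, 14 are pairwise distinct — holds.
(10) a6 − a7 = 30 − 15 = 15 — holds.

All constraints are satisfied.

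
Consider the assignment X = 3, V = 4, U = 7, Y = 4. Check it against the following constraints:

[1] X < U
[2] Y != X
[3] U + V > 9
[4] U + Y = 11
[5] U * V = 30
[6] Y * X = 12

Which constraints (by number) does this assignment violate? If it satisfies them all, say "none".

Constraint 5 is violated.

[1] X = 3, U = 7; 3 < 7 — OK.
[2] Y = 4, X = 3; distinct — OK.
[3] U + V = 7 + 4 = 11; 11 > 9 — OK.
[4] U + Y = 7 + 4 = 11 — OK.
[5] U * V = 7 * 4 = 28, not 30 — violated.
[6] Y * X = 4 * 3 = 12 — OK.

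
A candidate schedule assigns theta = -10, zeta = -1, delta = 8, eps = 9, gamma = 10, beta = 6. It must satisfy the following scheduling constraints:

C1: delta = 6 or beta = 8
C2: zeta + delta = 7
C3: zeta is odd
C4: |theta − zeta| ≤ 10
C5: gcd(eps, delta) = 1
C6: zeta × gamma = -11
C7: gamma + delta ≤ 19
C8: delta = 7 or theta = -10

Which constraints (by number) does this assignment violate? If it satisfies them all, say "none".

Constraints 1 and 6 are violated.

C1: delta = 8 ≠ 6 and beta = 6 ≠ 8; both disjuncts false — violated.
C2: zeta + delta = -1 + 8 = 7 — satisfied.
C3: zeta = -1 is odd — satisfied.
C4: |-10 − (-1)| = 9; 9 ≤ 10 — satisfied.
C5: gcd(9, 8) = 1 — satisfied.
C6: zeta × gamma = -1 × 10 = -10, not -11 — violated.
C7: gamma + delta = 10 + 8 = 18; 18 ≤ 19 — satisfied.
C8: delta = 8 ≠ 7, but theta = -10 = -10 (second disjunct) — satisfied.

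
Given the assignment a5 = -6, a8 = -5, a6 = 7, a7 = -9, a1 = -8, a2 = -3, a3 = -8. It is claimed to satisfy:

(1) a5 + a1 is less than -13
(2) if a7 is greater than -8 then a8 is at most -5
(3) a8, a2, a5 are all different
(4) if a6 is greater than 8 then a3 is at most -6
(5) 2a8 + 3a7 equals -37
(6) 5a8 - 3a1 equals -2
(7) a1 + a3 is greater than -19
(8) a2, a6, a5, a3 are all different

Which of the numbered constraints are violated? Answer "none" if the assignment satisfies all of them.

(1) a5 + a1 = -6 + (-8) = -14; -14 < -13  OK
(2) a7 = -9, not > -8; antecedent false, conditional vacuously true  OK
(3) values -5, -3, -6 are pairwise distinct  OK
(4) a6 = 7, not > 8; antecedent false, conditional vacuously true  OK
(5) 2a8 + 3a7 = 2(-5) + 3(-9) = -37  OK
(6) 5a8 - 3a1 = 5(-5) - 3(-8) = -1, not -2  FAIL
(7) a1 + a3 = -8 + (-8) = -16; -16 > -19  OK
(8) values -3, 7, -6, -8 are pairwise distinct  OK

Constraint 6 is violated.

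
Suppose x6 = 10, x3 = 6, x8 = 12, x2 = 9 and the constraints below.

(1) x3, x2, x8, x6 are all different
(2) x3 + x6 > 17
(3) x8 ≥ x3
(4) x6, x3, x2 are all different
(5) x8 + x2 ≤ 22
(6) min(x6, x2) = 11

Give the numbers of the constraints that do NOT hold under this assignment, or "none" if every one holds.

Constraints 2, 6 are violated.

(1) values 6, 9, 12, 10 are pairwise distinct  yes
(2) x3 + x6 = 6 + 10 = 16; 16 ≤ 17, bound 17 not met  no
(3) x8 = 12, x3 = 6; 12 ≥ 6  yes
(4) values 10, 6, 9 are pairwise distinct  yes
(5) x8 + x2 = 12 + 9 = 21; 21 ≤ 22  yes
(6) min(10, 9) = 9, not 11  no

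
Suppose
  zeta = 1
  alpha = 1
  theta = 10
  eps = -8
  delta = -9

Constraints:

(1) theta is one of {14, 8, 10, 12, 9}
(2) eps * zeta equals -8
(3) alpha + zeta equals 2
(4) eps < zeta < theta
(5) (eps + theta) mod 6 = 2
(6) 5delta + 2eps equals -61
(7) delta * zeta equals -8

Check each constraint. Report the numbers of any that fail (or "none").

No — constraint 7 is not satisfied.

(1) theta = 10 is in {14, 8, 10, 12, 9} — holds.
(2) eps * zeta = -8 * 1 = -8 — holds.
(3) alpha + zeta = 1 + 1 = 2 — holds.
(4) values -8 < 1 < 10 — holds.
(5) eps + theta = 2; 2 mod 6 = 2 — holds.
(6) 5delta + 2eps = 5(-9) + 2(-8) = -61 — holds.
(7) delta * zeta = -9 * 1 = -9, not -8 — fails.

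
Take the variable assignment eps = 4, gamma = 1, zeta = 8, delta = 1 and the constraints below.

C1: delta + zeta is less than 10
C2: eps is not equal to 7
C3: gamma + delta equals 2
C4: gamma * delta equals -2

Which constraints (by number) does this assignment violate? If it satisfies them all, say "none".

C1: delta + zeta = 1 + 8 = 9; 9 < 10 — holds.
C2: eps = 4, and 4 ≠ 7 — holds.
C3: gamma + delta = 1 + 1 = 2 — holds.
C4: gamma * delta = 1 * 1 = 1, not -2 — fails.

No — constraint 4 is not satisfied.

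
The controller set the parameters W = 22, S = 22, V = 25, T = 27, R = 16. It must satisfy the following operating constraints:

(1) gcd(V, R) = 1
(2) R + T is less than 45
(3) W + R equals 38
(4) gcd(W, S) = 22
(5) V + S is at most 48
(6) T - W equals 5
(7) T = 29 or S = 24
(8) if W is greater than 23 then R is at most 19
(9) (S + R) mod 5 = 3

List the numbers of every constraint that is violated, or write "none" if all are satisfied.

(1) gcd(25, 16) = 1 — satisfied.
(2) R + T = 16 + 27 = 43; 43 < 45 — satisfied.
(3) W + R = 22 + 16 = 38 — satisfied.
(4) gcd(22, 22) = 22 — satisfied.
(5) V + S = 25 + 22 = 47; 47 ≤ 48 — satisfied.
(6) T - W = 27 - 22 = 5 — satisfied.
(7) T = 27 ≠ 29 and S = 22 ≠ 24; both disjuncts false — violated.
(8) W = 22, not > 23; antecedent false, conditional vacuously true — satisfied.
(9) S + R = 38; 38 mod 5 = 3 — satisfied.

The assignment fails constraint 7.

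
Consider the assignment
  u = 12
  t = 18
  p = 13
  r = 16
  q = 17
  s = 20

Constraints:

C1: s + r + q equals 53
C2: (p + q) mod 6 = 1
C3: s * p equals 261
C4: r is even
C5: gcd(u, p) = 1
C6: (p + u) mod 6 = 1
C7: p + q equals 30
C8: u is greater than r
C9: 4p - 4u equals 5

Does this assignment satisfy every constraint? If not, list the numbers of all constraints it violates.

Violated: 2, 3, 8, 9.

C1: s + r + q = 20 + 16 + 17 = 53 — holds.
C2: p + q = 30; 30 mod 6 = 0, not 1 — fails.
C3: s * p = 20 * 13 = 260, not 261 — fails.
C4: r = 16 is even — holds.
C5: gcd(12, 13) = 1 — holds.
C6: p + u = 25; 25 mod 6 = 1 — holds.
C7: p + q = 13 + 17 = 30 — holds.
C8: u = 12, r = 16; 12 ≤ 16 (want >) — fails.
C9: 4p - 4u = 4(13) - 4(12) = 4, not 5 — fails.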